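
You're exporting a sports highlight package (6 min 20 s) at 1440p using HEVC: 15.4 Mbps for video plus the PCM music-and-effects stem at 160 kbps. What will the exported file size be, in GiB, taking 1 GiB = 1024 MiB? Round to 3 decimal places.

6 min 20 s = 380 s
Audio: 160 kbps = 0.160 Mbps.
Total bitrate: 15.4 + 0.160 = 15.560 Mbps.
Stream data: 15.560 Mbps × 380 s = 5912.8 Mb.
5,913 Mb = 739,100,000 bytes ÷ 1,073,741,824 = 0.6883 GiB.

0.688 GiB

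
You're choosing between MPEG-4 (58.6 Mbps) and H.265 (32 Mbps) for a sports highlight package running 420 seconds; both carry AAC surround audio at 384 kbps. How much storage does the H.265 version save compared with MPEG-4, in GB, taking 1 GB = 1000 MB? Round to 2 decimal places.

Audio: 384 kbps = 0.384 Mbps.
MPEG-4: 58.984 Mbps × 420 s = 24773.3 Mb = 3.097 GB.
H.265: 32.384 Mbps × 420 s = 13601.3 Mb = 1.700 GB.
Saving: 3.097 − 1.700 = 1.397 GB.

1.40 GB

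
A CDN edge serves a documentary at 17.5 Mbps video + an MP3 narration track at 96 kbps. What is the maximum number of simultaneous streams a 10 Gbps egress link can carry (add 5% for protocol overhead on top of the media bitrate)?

Audio: 96 kbps = 0.096 Mbps.
Per-viewer media rate: 17.596 Mbps.
On the wire with 5% overhead: 18.476 Mbps.
10 Gbps = 10,000 Mbps; 10,000 / 18.476 = 541.25 → 541 viewers.

541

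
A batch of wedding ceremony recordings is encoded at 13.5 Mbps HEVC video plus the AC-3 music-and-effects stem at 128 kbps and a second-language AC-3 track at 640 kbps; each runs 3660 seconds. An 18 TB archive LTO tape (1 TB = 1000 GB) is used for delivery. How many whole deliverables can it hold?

Audio total: 128 + 640 = 768 kbps = 0.768 Mbps.
Total bitrate: 14.268 Mbps.
Per item: 14.268 Mbps × 3660 s = 52,221 Mb = 6,528 MB.
Capacity: 18 TB = 144,000,000 Mb; 2757.52 items → 2757 complete.

2757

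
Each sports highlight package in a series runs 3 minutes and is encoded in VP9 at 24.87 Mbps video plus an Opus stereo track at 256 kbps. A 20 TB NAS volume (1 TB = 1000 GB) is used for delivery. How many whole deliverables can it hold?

3 min = 180 s
Audio: 256 kbps = 0.256 Mbps.
Total bitrate: 25.126 Mbps.
Per item: 25.126 Mbps × 180 s = 4,523 Mb = 565.3 MB.
Capacity: 20 TB = 160,000,000 Mb; 35377.25 items → 35377 complete.

35377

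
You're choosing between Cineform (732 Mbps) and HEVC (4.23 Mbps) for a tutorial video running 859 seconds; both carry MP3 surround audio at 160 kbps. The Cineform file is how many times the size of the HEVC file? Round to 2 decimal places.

Audio: 160 kbps = 0.160 Mbps.
Cineform: 732.160 Mbps × 859 s = 628925.4 Mb = 73.217 GiB.
HEVC: 4.390 Mbps × 859 s = 3771.0 Mb = 0.439 GiB.
Ratio: 73.217 / 0.439 = 166.779.

166.78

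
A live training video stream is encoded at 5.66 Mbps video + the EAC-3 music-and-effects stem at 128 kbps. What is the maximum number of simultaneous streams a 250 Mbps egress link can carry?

43

Audio: 128 kbps = 0.128 Mbps.
Per-viewer media rate: 5.788 Mbps.
250 Mbps = 250.0 Mbps; 250.0 / 5.788 = 43.19 → 43 viewers.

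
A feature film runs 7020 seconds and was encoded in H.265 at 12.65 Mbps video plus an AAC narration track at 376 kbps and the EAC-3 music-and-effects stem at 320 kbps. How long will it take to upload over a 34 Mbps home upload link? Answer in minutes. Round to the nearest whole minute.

46 minutes

Audio total: 376 + 320 = 696 kbps = 0.696 Mbps.
Total bitrate: 13.346 Mbps.
File: 13.346 Mbps × 7020 s = 93688.9 Mb.
At 34 Mbps: 93688.9 / 34 = 2755.6 s ≈ 45.9 minutes.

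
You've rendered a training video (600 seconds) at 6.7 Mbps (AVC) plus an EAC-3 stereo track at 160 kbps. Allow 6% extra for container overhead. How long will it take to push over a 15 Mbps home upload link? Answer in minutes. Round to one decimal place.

Audio: 160 kbps = 0.160 Mbps.
Total bitrate: 6.860 Mbps.
File: 6.860 Mbps × 600 s = 4116.0 Mb.
With 6% container overhead: ×1.06. → 4363.0 Mb.
At 15 Mbps: 4363.0 / 15 = 290.9 s ≈ 4.85 minutes.

4.8 minutes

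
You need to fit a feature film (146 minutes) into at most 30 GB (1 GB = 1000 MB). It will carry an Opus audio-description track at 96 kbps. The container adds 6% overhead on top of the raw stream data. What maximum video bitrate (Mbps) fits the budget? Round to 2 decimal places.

25.75 Mbps

Budget: 30 GB = 240000.0 Mb.
Stream payload after overhead: 240000.0 / 1.06 = 226415.1 Mb.
146 min = 8760 s
Total bitrate budget: 226415.1 Mb / 8760 s = 25.846 Mbps.
Audio: 96 kbps = 0.096 Mbps.
Video: 25.846 − 0.096 = 25.750 Mbps.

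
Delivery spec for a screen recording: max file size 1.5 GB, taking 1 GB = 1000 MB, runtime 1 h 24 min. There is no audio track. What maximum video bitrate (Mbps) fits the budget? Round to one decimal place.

2.4 Mbps

Budget: 1.5 GB = 12000.0 Mb.
1 h 24 min = 84 min = 5040 s
Total bitrate budget: 12000.0 Mb / 5040 s = 2.381 Mbps.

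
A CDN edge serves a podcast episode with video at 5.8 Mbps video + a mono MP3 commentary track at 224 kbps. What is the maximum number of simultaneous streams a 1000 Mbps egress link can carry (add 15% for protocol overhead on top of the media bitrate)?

Audio: 224 kbps = 0.224 Mbps.
Per-viewer media rate: 6.024 Mbps.
On the wire with 15% overhead: 6.928 Mbps.
1000 Mbps = 1,000 Mbps; 1,000 / 6.928 = 144.35 → 144 viewers.

144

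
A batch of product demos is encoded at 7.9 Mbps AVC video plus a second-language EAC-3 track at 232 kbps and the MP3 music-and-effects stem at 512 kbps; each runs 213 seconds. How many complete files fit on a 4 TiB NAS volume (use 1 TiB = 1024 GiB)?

Audio total: 232 + 512 = 744 kbps = 0.744 Mbps.
Total bitrate: 8.644 Mbps.
Per item: 8.644 Mbps × 213 s = 1,841 Mb = 230.1 MB.
Capacity: 4 TiB = 35,184,372 Mb; 19109.77 items → 19109 complete.

19109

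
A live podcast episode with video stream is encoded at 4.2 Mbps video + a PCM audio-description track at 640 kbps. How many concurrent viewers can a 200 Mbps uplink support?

Audio: 640 kbps = 0.640 Mbps.
Per-viewer media rate: 4.840 Mbps.
200 Mbps = 200.0 Mbps; 200.0 / 4.840 = 41.32 → 41 viewers.

41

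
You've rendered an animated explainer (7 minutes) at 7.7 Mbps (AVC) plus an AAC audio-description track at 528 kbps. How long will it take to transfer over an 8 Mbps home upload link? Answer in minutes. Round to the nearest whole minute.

7 minutes

7 min = 420 s
Audio: 528 kbps = 0.528 Mbps.
Total bitrate: 8.228 Mbps.
File: 8.228 Mbps × 420 s = 3455.8 Mb.
At 8 Mbps: 3455.8 / 8 = 432.0 s ≈ 7.2 minutes.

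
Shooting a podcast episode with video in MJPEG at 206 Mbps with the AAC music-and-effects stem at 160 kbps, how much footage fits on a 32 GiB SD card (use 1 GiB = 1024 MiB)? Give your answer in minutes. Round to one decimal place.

Audio: 160 kbps = 0.160 Mbps.
Total bitrate: 206 + 0.160 = 206.160 Mbps.
Capacity: 32 GiB = 274,878 Mb.
Recording time: 274,878 / 206.160 = 1,333 s ≈ 22.2 minutes.

22.2 minutes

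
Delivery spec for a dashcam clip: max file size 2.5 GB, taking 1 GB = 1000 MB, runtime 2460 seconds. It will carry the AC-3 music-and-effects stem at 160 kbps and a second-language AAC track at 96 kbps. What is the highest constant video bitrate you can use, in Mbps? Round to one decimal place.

7.9 Mbps

Budget: 2.5 GB = 20000.0 Mb.
Total bitrate budget: 20000.0 Mb / 2460 s = 8.130 Mbps.
Audio total: 160 + 96 = 256 kbps = 0.256 Mbps.
Video: 8.130 − 0.256 = 7.874 Mbps.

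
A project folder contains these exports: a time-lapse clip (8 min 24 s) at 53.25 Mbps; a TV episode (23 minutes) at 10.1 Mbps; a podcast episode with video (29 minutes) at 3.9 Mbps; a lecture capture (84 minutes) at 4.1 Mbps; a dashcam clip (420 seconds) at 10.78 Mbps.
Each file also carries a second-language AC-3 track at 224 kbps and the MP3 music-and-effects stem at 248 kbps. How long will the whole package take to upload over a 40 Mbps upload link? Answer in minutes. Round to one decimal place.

Audio total: 224 + 248 = 472 kbps = 0.472 Mbps.
time-lapse clip: 53.722 Mbps × 504 s = 27075.9 Mb
TV episode: 10.572 Mbps × 1380 s = 14589.4 Mb
podcast episode with video: 4.372 Mbps × 1740 s = 7607.3 Mb
lecture capture: 4.572 Mbps × 5040 s = 23042.9 Mb
dashcam clip: 11.252 Mbps × 420 s = 4725.8 Mb
Total: 77041.2 Mb = 9630.2 MB.
At 40 Mbps: 77041.2 / 40 = 1926 s ≈ 32.1 minutes.

32.1 minutes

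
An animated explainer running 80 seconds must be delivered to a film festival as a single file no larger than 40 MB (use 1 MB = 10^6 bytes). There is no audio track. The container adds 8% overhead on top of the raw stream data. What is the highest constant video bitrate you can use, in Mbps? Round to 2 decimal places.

3.70 Mbps

Budget: 40 MB = 320.0 Mb.
Stream payload after overhead: 320.0 / 1.08 = 296.3 Mb.
Total bitrate budget: 296.3 Mb / 80 s = 3.704 Mbps.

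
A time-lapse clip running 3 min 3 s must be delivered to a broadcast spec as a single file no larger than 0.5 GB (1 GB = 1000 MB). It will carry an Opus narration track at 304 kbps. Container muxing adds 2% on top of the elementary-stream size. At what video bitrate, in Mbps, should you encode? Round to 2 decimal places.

21.13 Mbps

Budget: 0.5 GB = 4000.0 Mb.
Stream payload after overhead: 4000.0 / 1.02 = 3921.6 Mb.
3 min 3 s = 183 s
Total bitrate budget: 3921.6 Mb / 183 s = 21.429 Mbps.
Audio: 304 kbps = 0.304 Mbps.
Video: 21.429 − 0.304 = 21.125 Mbps.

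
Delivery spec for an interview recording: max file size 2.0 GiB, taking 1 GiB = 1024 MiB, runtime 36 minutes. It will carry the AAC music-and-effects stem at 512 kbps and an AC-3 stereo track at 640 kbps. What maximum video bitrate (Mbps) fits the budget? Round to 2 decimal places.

6.80 Mbps

Budget: 2.0 GiB = 17179.9 Mb.
36 min = 2160 s
Total bitrate budget: 17179.9 Mb / 2160 s = 7.954 Mbps.
Audio total: 512 + 640 = 1152 kbps = 1.152 Mbps.
Video: 7.954 − 1.152 = 6.802 Mbps.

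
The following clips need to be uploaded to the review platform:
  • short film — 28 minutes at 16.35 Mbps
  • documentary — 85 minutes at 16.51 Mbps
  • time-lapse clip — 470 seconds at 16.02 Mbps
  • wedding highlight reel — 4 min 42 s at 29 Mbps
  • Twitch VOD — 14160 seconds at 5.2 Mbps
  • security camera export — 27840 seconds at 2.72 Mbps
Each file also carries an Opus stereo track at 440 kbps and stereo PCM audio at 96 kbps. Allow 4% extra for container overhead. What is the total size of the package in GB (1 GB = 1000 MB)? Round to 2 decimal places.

Audio total: 440 + 96 = 536 kbps = 0.536 Mbps.
short film: 16.886 Mbps × 1680 s × 1.04 = 29503.2 Mb
documentary: 17.046 Mbps × 5100 s × 1.04 = 90412.0 Mb
time-lapse clip: 16.556 Mbps × 470 s × 1.04 = 8092.6 Mb
wedding highlight reel: 29.536 Mbps × 282 s × 1.04 = 8662.3 Mb
Twitch VOD: 5.736 Mbps × 14160 s × 1.04 = 84470.6 Mb
security camera export: 3.256 Mbps × 27840 s × 1.04 = 94272.9 Mb
Total: 315413.6 Mb = 39426.7 MB.
= 39.43 GB.

39.43 GB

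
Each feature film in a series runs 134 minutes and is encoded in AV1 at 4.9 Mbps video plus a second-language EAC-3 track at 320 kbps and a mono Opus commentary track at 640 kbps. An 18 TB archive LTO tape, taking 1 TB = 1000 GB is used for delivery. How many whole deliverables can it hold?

134 min = 8040 s
Audio total: 320 + 640 = 960 kbps = 0.960 Mbps.
Total bitrate: 5.860 Mbps.
Per item: 5.860 Mbps × 8040 s = 47,114 Mb = 5,889 MB.
Capacity: 18 TB = 144,000,000 Mb; 3056.39 items → 3056 complete.

3056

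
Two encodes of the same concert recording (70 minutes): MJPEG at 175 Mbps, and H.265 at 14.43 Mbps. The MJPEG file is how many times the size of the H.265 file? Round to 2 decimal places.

70 min = 4200 s
MJPEG: 175.000 Mbps × 4200 s = 735000.0 Mb = 91.875 GB.
H.265: 14.430 Mbps × 4200 s = 60606.0 Mb = 7.576 GB.
Ratio: 91.875 / 7.576 = 12.128.

12.13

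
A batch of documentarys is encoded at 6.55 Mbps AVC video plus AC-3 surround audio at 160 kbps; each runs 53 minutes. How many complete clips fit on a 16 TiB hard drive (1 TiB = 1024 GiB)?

53 min = 3180 s
Audio: 160 kbps = 0.160 Mbps.
Total bitrate: 6.710 Mbps.
Per item: 6.710 Mbps × 3180 s = 21,338 Mb = 2,667 MB.
Capacity: 16 TiB = 140,737,488 Mb; 6595.69 items → 6595 complete.

6595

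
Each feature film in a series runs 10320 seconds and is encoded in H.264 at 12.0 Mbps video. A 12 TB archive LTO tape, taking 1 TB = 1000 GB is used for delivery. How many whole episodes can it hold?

775

Per item: 12.000 Mbps × 10320 s = 123,840 Mb = 15,480 MB.
Capacity: 12 TB = 96,000,000 Mb; 775.19 items → 775 complete.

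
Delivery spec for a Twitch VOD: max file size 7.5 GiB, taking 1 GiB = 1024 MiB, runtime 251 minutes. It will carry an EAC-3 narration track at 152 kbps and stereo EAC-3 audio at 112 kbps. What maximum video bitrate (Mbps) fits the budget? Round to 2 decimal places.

Budget: 7.5 GiB = 64424.5 Mb.
251 min = 15060 s
Total bitrate budget: 64424.5 Mb / 15060 s = 4.278 Mbps.
Audio total: 152 + 112 = 264 kbps = 0.264 Mbps.
Video: 4.278 − 0.264 = 4.014 Mbps.

4.01 Mbps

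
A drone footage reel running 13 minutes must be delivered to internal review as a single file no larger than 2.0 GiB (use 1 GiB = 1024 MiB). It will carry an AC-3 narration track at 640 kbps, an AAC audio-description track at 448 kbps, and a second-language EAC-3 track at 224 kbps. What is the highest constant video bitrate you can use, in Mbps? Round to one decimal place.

Budget: 2.0 GiB = 17179.9 Mb.
13 min = 780 s
Total bitrate budget: 17179.9 Mb / 780 s = 22.025 Mbps.
Audio total: 640 + 448 + 224 = 1312 kbps = 1.312 Mbps.
Video: 22.025 − 1.312 = 20.713 Mbps.

20.7 Mbps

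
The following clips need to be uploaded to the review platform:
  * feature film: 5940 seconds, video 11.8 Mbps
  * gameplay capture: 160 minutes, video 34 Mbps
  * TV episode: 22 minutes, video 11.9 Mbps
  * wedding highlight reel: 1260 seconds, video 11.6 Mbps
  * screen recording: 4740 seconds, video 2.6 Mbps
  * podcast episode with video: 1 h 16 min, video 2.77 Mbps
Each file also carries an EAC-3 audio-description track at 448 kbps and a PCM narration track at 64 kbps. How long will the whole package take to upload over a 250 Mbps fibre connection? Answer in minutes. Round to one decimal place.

Audio total: 448 + 64 = 512 kbps = 0.512 Mbps.
feature film: 12.312 Mbps × 5940 s = 73133.3 Mb
gameplay capture: 34.512 Mbps × 9600 s = 331315.2 Mb
TV episode: 12.412 Mbps × 1320 s = 16383.8 Mb
wedding highlight reel: 12.112 Mbps × 1260 s = 15261.1 Mb
screen recording: 3.112 Mbps × 4740 s = 14750.9 Mb
podcast episode with video: 3.282 Mbps × 4560 s = 14965.9 Mb
Total: 465810.2 Mb = 58226.3 MB.
At 250 Mbps: 465810.2 / 250 = 1863 s ≈ 31.1 minutes.

31.1 minutes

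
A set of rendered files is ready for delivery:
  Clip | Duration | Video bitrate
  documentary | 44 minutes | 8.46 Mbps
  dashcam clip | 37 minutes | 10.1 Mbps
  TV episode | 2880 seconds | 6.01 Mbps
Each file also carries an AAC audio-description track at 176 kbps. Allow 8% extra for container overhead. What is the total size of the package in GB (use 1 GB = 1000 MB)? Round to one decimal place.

8.6 GB

Audio: 176 kbps = 0.176 Mbps.
documentary: 8.636 Mbps × 2640 s × 1.08 = 24623.0 Mb
dashcam clip: 10.276 Mbps × 2220 s × 1.08 = 24637.7 Mb
TV episode: 6.186 Mbps × 2880 s × 1.08 = 19240.9 Mb
Total: 68501.6 Mb = 8562.7 MB.
= 8.563 GB.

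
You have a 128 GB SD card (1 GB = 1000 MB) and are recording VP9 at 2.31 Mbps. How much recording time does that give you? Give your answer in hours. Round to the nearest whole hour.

123 hours

Capacity: 128 GB = 1,024,000 Mb.
Recording time: 1,024,000 / 2.310 = 443,290 s ≈ 123 hours.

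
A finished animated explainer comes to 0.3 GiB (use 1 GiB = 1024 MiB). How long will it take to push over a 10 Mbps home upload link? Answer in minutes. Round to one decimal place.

File: 0.3 GiB = 2577.0 Mb.
At 10 Mbps: 2577.0 / 10 = 257.7 s ≈ 4.29 minutes.

4.3 minutes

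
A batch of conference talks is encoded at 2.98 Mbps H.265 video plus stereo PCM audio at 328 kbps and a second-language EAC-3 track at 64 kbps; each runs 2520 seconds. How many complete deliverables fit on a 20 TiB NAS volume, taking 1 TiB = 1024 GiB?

Audio total: 328 + 64 = 392 kbps = 0.392 Mbps.
Total bitrate: 3.372 Mbps.
Per item: 3.372 Mbps × 2520 s = 8,497 Mb = 1,062 MB.
Capacity: 20 TiB = 175,921,860 Mb; 20702.92 items → 20702 complete.

20702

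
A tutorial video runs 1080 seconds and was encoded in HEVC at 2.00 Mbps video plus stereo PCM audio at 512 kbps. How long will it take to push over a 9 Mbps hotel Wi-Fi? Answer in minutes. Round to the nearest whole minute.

Audio: 512 kbps = 0.512 Mbps.
Total bitrate: 2.512 Mbps.
File: 2.512 Mbps × 1080 s = 2713.0 Mb.
At 9 Mbps: 2713.0 / 9 = 301.4 s ≈ 5.02 minutes.

5 minutes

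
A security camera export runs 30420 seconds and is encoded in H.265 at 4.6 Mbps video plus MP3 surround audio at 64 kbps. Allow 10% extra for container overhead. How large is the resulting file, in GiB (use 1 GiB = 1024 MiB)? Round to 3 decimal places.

18.169 GiB

Audio: 64 kbps = 0.064 Mbps.
Total bitrate: 4.6 + 0.064 = 4.664 Mbps.
Stream data: 4.664 Mbps × 30420 s = 141878.9 Mb.
With 10% container overhead: ×1.10.
156,067 Mb = 19,508,346,000 bytes ÷ 1,073,741,824 = 18.17 GiB.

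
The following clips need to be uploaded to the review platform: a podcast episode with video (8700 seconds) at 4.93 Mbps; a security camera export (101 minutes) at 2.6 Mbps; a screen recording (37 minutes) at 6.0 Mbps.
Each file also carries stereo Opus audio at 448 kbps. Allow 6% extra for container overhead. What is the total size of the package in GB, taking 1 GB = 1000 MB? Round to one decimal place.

Audio: 448 kbps = 0.448 Mbps.
podcast episode with video: 5.378 Mbps × 8700 s × 1.06 = 49595.9 Mb
security camera export: 3.048 Mbps × 6060 s × 1.06 = 19579.1 Mb
screen recording: 6.448 Mbps × 2220 s × 1.06 = 15173.4 Mb
Total: 84348.5 Mb = 10543.6 MB.
= 10.54 GB.

10.5 GB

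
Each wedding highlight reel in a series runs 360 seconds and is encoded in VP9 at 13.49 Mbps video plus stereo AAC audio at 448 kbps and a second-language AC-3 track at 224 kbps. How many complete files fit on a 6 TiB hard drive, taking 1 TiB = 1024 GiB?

Audio total: 448 + 224 = 672 kbps = 0.672 Mbps.
Total bitrate: 14.162 Mbps.
Per item: 14.162 Mbps × 360 s = 5,098 Mb = 637.3 MB.
Capacity: 6 TiB = 52,776,558 Mb; 10351.75 items → 10351 complete.

10351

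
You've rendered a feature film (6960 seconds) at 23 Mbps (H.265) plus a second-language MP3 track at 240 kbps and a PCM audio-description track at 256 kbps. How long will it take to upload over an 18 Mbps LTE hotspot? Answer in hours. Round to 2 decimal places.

Audio total: 240 + 256 = 496 kbps = 0.496 Mbps.
Total bitrate: 23.496 Mbps.
File: 23.496 Mbps × 6960 s = 163532.2 Mb.
At 18 Mbps: 163532.2 / 18 = 9085.1 s ≈ 2.52 hours.

2.52 hours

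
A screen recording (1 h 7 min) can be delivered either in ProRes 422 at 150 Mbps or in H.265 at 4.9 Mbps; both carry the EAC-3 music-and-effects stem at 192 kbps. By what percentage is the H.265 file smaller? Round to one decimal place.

96.6%

1 h 7 min = 67 min = 4020 s
Audio: 192 kbps = 0.192 Mbps.
ProRes 422: 150.192 Mbps × 4020 s = 603771.8 Mb = 70.288 GiB.
H.265: 5.092 Mbps × 4020 s = 20469.8 Mb = 2.383 GiB.
Reduction: (1 − 2.383/70.288) × 100 = 96.61%.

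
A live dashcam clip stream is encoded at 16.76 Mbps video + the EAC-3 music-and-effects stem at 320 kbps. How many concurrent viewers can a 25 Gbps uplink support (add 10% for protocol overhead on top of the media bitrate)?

1330

Audio: 320 kbps = 0.320 Mbps.
Per-viewer media rate: 17.080 Mbps.
On the wire with 10% overhead: 18.788 Mbps.
25 Gbps = 25,000 Mbps; 25,000 / 18.788 = 1330.64 → 1330 viewers.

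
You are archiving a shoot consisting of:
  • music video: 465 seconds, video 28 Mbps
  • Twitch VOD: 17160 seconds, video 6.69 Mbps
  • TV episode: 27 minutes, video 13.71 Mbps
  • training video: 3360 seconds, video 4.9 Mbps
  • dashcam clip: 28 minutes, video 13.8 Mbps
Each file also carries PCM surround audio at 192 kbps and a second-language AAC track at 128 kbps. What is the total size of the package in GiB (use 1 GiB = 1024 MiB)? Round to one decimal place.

Audio total: 192 + 128 = 320 kbps = 0.320 Mbps.
music video: 28.320 Mbps × 465 s = 13168.8 Mb
Twitch VOD: 7.010 Mbps × 17160 s = 120291.6 Mb
TV episode: 14.030 Mbps × 1620 s = 22728.6 Mb
training video: 5.220 Mbps × 3360 s = 17539.2 Mb
dashcam clip: 14.120 Mbps × 1680 s = 23721.6 Mb
Total: 197449.8 Mb = 24681.2 MB.
= 22.99 GiB.

23.0 GiB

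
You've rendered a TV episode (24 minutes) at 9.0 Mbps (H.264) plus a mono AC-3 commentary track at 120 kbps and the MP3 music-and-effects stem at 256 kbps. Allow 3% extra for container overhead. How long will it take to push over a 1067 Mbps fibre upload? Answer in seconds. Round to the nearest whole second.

24 min = 1440 s
Audio total: 120 + 256 = 376 kbps = 0.376 Mbps.
Total bitrate: 9.376 Mbps.
File: 9.376 Mbps × 1440 s = 13501.4 Mb.
With 3% container overhead: ×1.03. → 13906.5 Mb.
At 1067 Mbps: 13906.5 / 1067 = 13.0 s ≈ 13 seconds.

13 seconds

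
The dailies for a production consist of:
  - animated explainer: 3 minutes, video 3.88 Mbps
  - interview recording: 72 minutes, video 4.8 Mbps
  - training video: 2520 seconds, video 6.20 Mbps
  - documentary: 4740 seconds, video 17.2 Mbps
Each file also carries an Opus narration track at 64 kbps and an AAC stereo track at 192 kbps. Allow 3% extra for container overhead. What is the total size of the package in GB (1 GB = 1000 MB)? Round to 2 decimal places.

15.66 GB

Audio total: 64 + 192 = 256 kbps = 0.256 Mbps.
animated explainer: 4.136 Mbps × 180 s × 1.03 = 766.8 Mb
interview recording: 5.056 Mbps × 4320 s × 1.03 = 22497.2 Mb
training video: 6.456 Mbps × 2520 s × 1.03 = 16757.2 Mb
documentary: 17.456 Mbps × 4740 s × 1.03 = 85223.7 Mb
Total: 125244.9 Mb = 15655.6 MB.
= 15.66 GB.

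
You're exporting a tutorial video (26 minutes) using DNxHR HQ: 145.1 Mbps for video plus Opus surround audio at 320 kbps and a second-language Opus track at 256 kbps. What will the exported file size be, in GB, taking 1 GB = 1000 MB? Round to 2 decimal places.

26 min = 1560 s
Audio total: 320 + 256 = 576 kbps = 0.576 Mbps.
Total bitrate: 145.1 + 0.576 = 145.676 Mbps.
Stream data: 145.676 Mbps × 1560 s = 227254.6 Mb.
227,255 Mb ÷ 8 = 28,407 MB → 28.41 GB.

28.41 GB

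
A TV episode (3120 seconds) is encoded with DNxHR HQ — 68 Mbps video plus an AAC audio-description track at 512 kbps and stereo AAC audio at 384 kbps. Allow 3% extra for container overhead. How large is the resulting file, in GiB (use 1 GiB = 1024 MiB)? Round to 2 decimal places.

25.77 GiB

Audio total: 512 + 384 = 896 kbps = 0.896 Mbps.
Total bitrate: 68 + 0.896 = 68.896 Mbps.
Stream data: 68.896 Mbps × 3120 s = 214955.5 Mb.
With 3% container overhead: ×1.03.
221,404 Mb = 27,675,523,200 bytes ÷ 1,073,741,824 = 25.77 GiB.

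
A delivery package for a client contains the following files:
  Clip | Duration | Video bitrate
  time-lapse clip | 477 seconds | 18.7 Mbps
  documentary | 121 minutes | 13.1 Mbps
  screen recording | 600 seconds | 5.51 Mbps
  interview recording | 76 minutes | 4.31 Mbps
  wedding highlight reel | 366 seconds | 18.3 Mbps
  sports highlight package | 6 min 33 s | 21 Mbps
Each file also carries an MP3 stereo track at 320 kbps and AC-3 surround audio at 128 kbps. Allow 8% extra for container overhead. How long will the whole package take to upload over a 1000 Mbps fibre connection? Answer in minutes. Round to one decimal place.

Audio total: 320 + 128 = 448 kbps = 0.448 Mbps.
time-lapse clip: 19.148 Mbps × 477 s × 1.08 = 9864.3 Mb
documentary: 13.548 Mbps × 7260 s × 1.08 = 106227.2 Mb
screen recording: 5.958 Mbps × 600 s × 1.08 = 3860.8 Mb
interview recording: 4.758 Mbps × 4560 s × 1.08 = 23432.2 Mb
wedding highlight reel: 18.748 Mbps × 366 s × 1.08 = 7410.7 Mb
sports highlight package: 21.448 Mbps × 393 s × 1.08 = 9103.4 Mb
Total: 159898.5 Mb = 19987.3 MB.
At 1000 Mbps: 159898.5 / 1000 = 160 s ≈ 2.66 minutes.

2.7 minutes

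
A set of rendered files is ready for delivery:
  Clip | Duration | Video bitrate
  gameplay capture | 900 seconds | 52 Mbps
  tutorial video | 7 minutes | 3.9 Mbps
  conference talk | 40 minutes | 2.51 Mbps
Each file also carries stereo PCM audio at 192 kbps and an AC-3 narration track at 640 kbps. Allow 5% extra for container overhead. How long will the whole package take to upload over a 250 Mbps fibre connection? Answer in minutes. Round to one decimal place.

4.0 minutes

Audio total: 192 + 640 = 832 kbps = 0.832 Mbps.
gameplay capture: 52.832 Mbps × 900 s × 1.05 = 49926.2 Mb
tutorial video: 4.732 Mbps × 420 s × 1.05 = 2086.8 Mb
conference talk: 3.342 Mbps × 2400 s × 1.05 = 8421.8 Mb
Total: 60434.9 Mb = 7554.4 MB.
At 250 Mbps: 60434.9 / 250 = 242 s ≈ 4.03 minutes.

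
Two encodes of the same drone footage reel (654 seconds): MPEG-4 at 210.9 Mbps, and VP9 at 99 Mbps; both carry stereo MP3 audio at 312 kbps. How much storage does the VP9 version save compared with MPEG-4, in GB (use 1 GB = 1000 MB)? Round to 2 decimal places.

9.15 GB

Audio: 312 kbps = 0.312 Mbps.
MPEG-4: 211.212 Mbps × 654 s = 138132.6 Mb = 17.267 GB.
VP9: 99.312 Mbps × 654 s = 64950.0 Mb = 8.119 GB.
Saving: 17.267 − 8.119 = 9.148 GB.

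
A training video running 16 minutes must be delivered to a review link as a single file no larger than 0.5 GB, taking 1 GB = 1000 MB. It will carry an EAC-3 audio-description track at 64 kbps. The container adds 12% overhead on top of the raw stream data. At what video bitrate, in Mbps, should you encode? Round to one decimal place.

3.7 Mbps

Budget: 0.5 GB = 4000.0 Mb.
Stream payload after overhead: 4000.0 / 1.12 = 3571.4 Mb.
16 min = 960 s
Total bitrate budget: 3571.4 Mb / 960 s = 3.720 Mbps.
Audio: 64 kbps = 0.064 Mbps.
Video: 3.720 − 0.064 = 3.656 Mbps.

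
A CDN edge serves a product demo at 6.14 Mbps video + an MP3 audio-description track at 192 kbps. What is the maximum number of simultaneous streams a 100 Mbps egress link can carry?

15

Audio: 192 kbps = 0.192 Mbps.
Per-viewer media rate: 6.332 Mbps.
100 Mbps = 100.0 Mbps; 100.0 / 6.332 = 15.79 → 15 viewers.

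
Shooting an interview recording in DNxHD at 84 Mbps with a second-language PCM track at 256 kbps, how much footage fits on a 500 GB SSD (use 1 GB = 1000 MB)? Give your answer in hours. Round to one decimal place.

13.2 hours

Audio: 256 kbps = 0.256 Mbps.
Total bitrate: 84 + 0.256 = 84.256 Mbps.
Capacity: 500 GB = 4,000,000 Mb.
Recording time: 4,000,000 / 84.256 = 47,474 s ≈ 13.2 hours.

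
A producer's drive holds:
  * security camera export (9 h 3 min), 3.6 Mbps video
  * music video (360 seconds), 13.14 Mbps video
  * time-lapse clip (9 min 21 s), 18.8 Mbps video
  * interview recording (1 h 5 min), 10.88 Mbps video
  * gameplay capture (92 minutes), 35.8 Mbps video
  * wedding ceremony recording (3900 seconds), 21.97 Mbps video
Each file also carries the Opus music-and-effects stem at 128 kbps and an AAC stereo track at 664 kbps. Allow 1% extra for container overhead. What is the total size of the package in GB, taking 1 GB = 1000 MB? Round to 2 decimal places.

62.54 GB

Audio total: 128 + 664 = 792 kbps = 0.792 Mbps.
security camera export: 4.392 Mbps × 32580 s × 1.01 = 144522.3 Mb
music video: 13.932 Mbps × 360 s × 1.01 = 5065.7 Mb
time-lapse clip: 19.592 Mbps × 561 s × 1.01 = 11101.0 Mb
interview recording: 11.672 Mbps × 3900 s × 1.01 = 45976.0 Mb
gameplay capture: 36.592 Mbps × 5520 s × 1.01 = 204007.7 Mb
wedding ceremony recording: 22.762 Mbps × 3900 s × 1.01 = 89659.5 Mb
Total: 500332.2 Mb = 62541.5 MB.
= 62.54 GB.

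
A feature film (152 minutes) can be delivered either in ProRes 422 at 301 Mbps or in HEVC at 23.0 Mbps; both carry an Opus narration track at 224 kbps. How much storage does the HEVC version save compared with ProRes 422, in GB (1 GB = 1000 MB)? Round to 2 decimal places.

152 min = 9120 s
Audio: 224 kbps = 0.224 Mbps.
ProRes 422: 301.224 Mbps × 9120 s = 2747162.9 Mb = 343.395 GB.
HEVC: 23.224 Mbps × 9120 s = 211802.9 Mb = 26.475 GB.
Saving: 343.395 − 26.475 = 316.920 GB.

316.92 GB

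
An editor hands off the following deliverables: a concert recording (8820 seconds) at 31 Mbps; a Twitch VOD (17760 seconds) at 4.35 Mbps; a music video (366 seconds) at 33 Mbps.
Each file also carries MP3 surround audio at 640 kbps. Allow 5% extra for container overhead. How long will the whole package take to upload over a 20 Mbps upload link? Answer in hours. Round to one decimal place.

5.5 hours

Audio: 640 kbps = 0.640 Mbps.
concert recording: 31.640 Mbps × 8820 s × 1.05 = 293018.0 Mb
Twitch VOD: 4.990 Mbps × 17760 s × 1.05 = 93053.5 Mb
music video: 33.640 Mbps × 366 s × 1.05 = 12927.9 Mb
Total: 398999.4 Mb = 49874.9 MB.
At 20 Mbps: 398999.4 / 20 = 19950 s ≈ 5.54 hours.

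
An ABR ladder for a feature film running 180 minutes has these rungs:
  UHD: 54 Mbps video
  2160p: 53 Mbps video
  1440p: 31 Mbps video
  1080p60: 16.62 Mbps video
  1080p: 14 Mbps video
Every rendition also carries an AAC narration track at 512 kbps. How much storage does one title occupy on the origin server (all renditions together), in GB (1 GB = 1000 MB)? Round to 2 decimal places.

180 min = 10800 s
Audio: 512 kbps = 0.512 Mbps.
Sum of rendition bitrates: (54+0.512) + (53+0.512) + (31+0.512) + (16.62+0.512) + (14+0.512) = 171.180 Mbps.
× 10800 s = 1,848,744 Mb = 231,093 MB = 231.1 GB.

231.09 GB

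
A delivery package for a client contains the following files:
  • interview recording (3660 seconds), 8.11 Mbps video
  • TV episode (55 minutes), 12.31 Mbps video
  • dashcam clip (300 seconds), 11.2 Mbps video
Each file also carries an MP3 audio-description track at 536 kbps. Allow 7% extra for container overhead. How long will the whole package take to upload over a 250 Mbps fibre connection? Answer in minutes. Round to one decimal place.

5.5 minutes

Audio: 536 kbps = 0.536 Mbps.
interview recording: 8.646 Mbps × 3660 s × 1.07 = 33859.5 Mb
TV episode: 12.846 Mbps × 3300 s × 1.07 = 45359.2 Mb
dashcam clip: 11.736 Mbps × 300 s × 1.07 = 3767.3 Mb
Total: 82985.9 Mb = 10373.2 MB.
At 250 Mbps: 82985.9 / 250 = 332 s ≈ 5.53 minutes.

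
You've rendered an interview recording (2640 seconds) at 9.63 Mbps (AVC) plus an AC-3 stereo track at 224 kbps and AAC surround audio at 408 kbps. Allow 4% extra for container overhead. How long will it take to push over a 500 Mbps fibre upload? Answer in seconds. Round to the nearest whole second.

56 seconds

Audio total: 224 + 408 = 632 kbps = 0.632 Mbps.
Total bitrate: 10.262 Mbps.
File: 10.262 Mbps × 2640 s = 27091.7 Mb.
With 4% container overhead: ×1.04. → 28175.3 Mb.
At 500 Mbps: 28175.3 / 500 = 56.4 s ≈ 56.4 seconds.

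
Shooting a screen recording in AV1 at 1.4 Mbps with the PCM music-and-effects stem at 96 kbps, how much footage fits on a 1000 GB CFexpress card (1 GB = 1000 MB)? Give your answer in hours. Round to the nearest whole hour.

Audio: 96 kbps = 0.096 Mbps.
Total bitrate: 1.4 + 0.096 = 1.496 Mbps.
Capacity: 1000 GB = 8,000,000 Mb.
Recording time: 8,000,000 / 1.496 = 5,347,594 s ≈ 1,485 hours.

1485 hours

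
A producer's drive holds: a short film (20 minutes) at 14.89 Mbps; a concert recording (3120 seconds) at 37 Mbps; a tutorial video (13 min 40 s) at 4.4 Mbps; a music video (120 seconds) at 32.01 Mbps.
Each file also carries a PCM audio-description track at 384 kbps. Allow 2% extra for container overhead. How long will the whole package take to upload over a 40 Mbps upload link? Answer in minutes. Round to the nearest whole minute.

61 minutes

Audio: 384 kbps = 0.384 Mbps.
short film: 15.274 Mbps × 1200 s × 1.02 = 18695.4 Mb
concert recording: 37.384 Mbps × 3120 s × 1.02 = 118970.8 Mb
tutorial video: 4.784 Mbps × 820 s × 1.02 = 4001.3 Mb
music video: 32.394 Mbps × 120 s × 1.02 = 3965.0 Mb
Total: 145632.6 Mb = 18204.1 MB.
At 40 Mbps: 145632.6 / 40 = 3641 s ≈ 60.7 minutes.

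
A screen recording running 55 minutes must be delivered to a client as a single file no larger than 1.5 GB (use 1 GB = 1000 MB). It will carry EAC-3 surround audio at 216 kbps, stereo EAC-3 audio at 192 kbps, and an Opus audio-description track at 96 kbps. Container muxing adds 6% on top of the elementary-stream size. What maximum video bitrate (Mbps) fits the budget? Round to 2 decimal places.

Budget: 1.5 GB = 12000.0 Mb.
Stream payload after overhead: 12000.0 / 1.06 = 11320.8 Mb.
55 min = 3300 s
Total bitrate budget: 11320.8 Mb / 3300 s = 3.431 Mbps.
Audio total: 216 + 192 + 96 = 504 kbps = 0.504 Mbps.
Video: 3.431 − 0.504 = 2.927 Mbps.

2.93 Mbps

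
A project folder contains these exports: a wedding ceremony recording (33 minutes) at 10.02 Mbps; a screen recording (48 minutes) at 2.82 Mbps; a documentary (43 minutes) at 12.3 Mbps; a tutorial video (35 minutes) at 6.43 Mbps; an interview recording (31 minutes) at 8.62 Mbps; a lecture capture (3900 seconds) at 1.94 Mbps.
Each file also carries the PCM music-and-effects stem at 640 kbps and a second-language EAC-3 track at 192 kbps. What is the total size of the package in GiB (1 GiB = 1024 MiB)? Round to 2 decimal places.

Audio total: 640 + 192 = 832 kbps = 0.832 Mbps.
wedding ceremony recording: 10.852 Mbps × 1980 s = 21487.0 Mb
screen recording: 3.652 Mbps × 2880 s = 10517.8 Mb
documentary: 13.132 Mbps × 2580 s = 33880.6 Mb
tutorial video: 7.262 Mbps × 2100 s = 15250.2 Mb
interview recording: 9.452 Mbps × 1860 s = 17580.7 Mb
lecture capture: 2.772 Mbps × 3900 s = 10810.8 Mb
Total: 109527.0 Mb = 13690.9 MB.
= 12.75 GiB.

12.75 GiB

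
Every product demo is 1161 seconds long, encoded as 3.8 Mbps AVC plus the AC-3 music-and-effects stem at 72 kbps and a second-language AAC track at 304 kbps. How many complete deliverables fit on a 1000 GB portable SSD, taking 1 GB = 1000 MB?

Audio total: 72 + 304 = 376 kbps = 0.376 Mbps.
Total bitrate: 4.176 Mbps.
Per item: 4.176 Mbps × 1161 s = 4,848 Mb = 606.0 MB.
Capacity: 1000 GB = 8,000,000 Mb; 1650.05 items → 1650 complete.

1650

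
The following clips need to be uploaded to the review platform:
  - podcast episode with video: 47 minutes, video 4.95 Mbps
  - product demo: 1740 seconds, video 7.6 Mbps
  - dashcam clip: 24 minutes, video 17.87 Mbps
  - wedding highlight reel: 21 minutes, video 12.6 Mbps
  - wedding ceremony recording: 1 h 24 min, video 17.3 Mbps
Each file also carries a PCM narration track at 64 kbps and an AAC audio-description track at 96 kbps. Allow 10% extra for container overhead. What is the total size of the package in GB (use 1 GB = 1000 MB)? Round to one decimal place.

Audio total: 64 + 96 = 160 kbps = 0.160 Mbps.
podcast episode with video: 5.110 Mbps × 2820 s × 1.10 = 15851.2 Mb
product demo: 7.760 Mbps × 1740 s × 1.10 = 14852.6 Mb
dashcam clip: 18.030 Mbps × 1440 s × 1.10 = 28559.5 Mb
wedding highlight reel: 12.760 Mbps × 1260 s × 1.10 = 17685.4 Mb
wedding ceremony recording: 17.460 Mbps × 5040 s × 1.10 = 96798.2 Mb
Total: 173747.0 Mb = 21718.4 MB.
= 21.72 GB.

21.7 GB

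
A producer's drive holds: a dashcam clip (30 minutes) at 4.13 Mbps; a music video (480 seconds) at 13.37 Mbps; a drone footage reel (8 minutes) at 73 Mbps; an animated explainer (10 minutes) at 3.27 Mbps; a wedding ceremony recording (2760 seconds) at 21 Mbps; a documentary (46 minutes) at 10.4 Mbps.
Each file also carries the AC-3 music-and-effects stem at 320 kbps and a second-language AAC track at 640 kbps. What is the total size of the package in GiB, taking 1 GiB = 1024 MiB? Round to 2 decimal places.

17.00 GiB

Audio total: 320 + 640 = 960 kbps = 0.960 Mbps.
dashcam clip: 5.090 Mbps × 1800 s = 9162.0 Mb
music video: 14.330 Mbps × 480 s = 6878.4 Mb
drone footage reel: 73.960 Mbps × 480 s = 35500.8 Mb
animated explainer: 4.230 Mbps × 600 s = 2538.0 Mb
wedding ceremony recording: 21.960 Mbps × 2760 s = 60609.6 Mb
documentary: 11.360 Mbps × 2760 s = 31353.6 Mb
Total: 146042.4 Mb = 18255.3 MB.
= 17.00 GiB.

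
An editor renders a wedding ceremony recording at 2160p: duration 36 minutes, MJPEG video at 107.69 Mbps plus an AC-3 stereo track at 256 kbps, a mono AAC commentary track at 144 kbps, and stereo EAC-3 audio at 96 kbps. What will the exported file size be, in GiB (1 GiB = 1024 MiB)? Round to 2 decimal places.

36 min = 2160 s
Audio total: 256 + 144 + 96 = 496 kbps = 0.496 Mbps.
Total bitrate: 107.69 + 0.496 = 108.186 Mbps.
Stream data: 108.186 Mbps × 2160 s = 233681.8 Mb.
233,682 Mb = 29,210,220,000 bytes ÷ 1,073,741,824 = 27.20 GiB.

27.20 GiB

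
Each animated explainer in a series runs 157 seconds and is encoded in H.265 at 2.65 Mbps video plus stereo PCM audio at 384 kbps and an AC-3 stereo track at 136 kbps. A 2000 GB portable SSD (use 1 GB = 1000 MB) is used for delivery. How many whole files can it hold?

32148

Audio total: 384 + 136 = 520 kbps = 0.520 Mbps.
Total bitrate: 3.170 Mbps.
Per item: 3.170 Mbps × 157 s = 497.7 Mb = 62.21 MB.
Capacity: 2000 GB = 16,000,000 Mb; 32148.53 items → 32148 complete.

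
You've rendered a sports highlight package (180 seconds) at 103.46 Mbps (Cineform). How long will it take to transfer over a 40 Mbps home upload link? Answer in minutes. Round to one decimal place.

7.8 minutes

File: 103.460 Mbps × 180 s = 18622.8 Mb.
At 40 Mbps: 18622.8 / 40 = 465.6 s ≈ 7.76 minutes.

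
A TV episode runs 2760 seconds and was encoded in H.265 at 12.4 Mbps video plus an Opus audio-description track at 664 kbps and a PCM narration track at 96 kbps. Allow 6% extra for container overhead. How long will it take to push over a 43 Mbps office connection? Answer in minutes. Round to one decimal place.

14.9 minutes

Audio total: 664 + 96 = 760 kbps = 0.760 Mbps.
Total bitrate: 13.160 Mbps.
File: 13.160 Mbps × 2760 s = 36321.6 Mb.
With 6% container overhead: ×1.06. → 38500.9 Mb.
At 43 Mbps: 38500.9 / 43 = 895.4 s ≈ 14.9 minutes.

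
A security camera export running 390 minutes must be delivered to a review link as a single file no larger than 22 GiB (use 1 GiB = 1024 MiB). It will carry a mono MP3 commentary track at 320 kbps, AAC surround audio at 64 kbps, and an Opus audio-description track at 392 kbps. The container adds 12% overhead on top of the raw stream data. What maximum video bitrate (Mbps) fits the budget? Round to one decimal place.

6.4 Mbps

Budget: 22 GiB = 188978.6 Mb.
Stream payload after overhead: 188978.6 / 1.12 = 168730.9 Mb.
390 min = 23400 s
Total bitrate budget: 168730.9 Mb / 23400 s = 7.211 Mbps.
Audio total: 320 + 64 + 392 = 776 kbps = 0.776 Mbps.
Video: 7.211 − 0.776 = 6.435 Mbps.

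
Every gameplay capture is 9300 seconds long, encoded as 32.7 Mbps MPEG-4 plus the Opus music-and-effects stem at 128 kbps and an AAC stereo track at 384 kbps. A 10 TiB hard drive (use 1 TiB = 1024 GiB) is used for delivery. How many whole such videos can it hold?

284

Audio total: 128 + 384 = 512 kbps = 0.512 Mbps.
Total bitrate: 33.212 Mbps.
Per item: 33.212 Mbps × 9300 s = 308,872 Mb = 38,609 MB.
Capacity: 10 TiB = 87,960,930 Mb; 284.78 items → 284 complete.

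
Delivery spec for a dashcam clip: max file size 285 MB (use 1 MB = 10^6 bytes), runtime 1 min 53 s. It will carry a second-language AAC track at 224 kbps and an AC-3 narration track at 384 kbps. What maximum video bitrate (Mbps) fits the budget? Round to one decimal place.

19.6 Mbps

Budget: 285 MB = 2280.0 Mb.
1 min 53 s = 113 s
Total bitrate budget: 2280.0 Mb / 113 s = 20.177 Mbps.
Audio total: 224 + 384 = 608 kbps = 0.608 Mbps.
Video: 20.177 − 0.608 = 19.569 Mbps.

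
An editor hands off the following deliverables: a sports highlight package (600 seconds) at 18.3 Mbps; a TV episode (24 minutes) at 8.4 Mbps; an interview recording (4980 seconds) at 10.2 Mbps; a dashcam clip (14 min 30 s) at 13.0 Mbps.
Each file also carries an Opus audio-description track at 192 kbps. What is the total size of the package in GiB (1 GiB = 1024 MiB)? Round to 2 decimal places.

Audio: 192 kbps = 0.192 Mbps.
sports highlight package: 18.492 Mbps × 600 s = 11095.2 Mb
TV episode: 8.592 Mbps × 1440 s = 12372.5 Mb
interview recording: 10.392 Mbps × 4980 s = 51752.2 Mb
dashcam clip: 13.192 Mbps × 870 s = 11477.0 Mb
Total: 86696.9 Mb = 10837.1 MB.
= 10.09 GiB.

10.09 GiB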